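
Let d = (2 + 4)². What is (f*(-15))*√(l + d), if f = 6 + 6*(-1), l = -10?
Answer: 0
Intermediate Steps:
d = 36 (d = 6² = 36)
f = 0 (f = 6 - 6 = 0)
(f*(-15))*√(l + d) = (0*(-15))*√(-10 + 36) = 0*√26 = 0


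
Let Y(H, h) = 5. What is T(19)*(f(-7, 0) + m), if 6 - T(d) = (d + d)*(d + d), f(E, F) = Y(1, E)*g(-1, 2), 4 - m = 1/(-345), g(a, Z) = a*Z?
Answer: 2975222/345 ≈ 8623.8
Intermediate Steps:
g(a, Z) = Z*a
m = 1381/345 (m = 4 - 1/(-345) = 4 - 1*(-1/345) = 4 + 1/345 = 1381/345 ≈ 4.0029)
f(E, F) = -10 (f(E, F) = 5*(2*(-1)) = 5*(-2) = -10)
T(d) = 6 - 4*d² (T(d) = 6 - (d + d)*(d + d) = 6 - 2*d*2*d = 6 - 4*d²)
T(19)*(f(-7, 0) + m) = (6 - 4*19²)*(-10 + 1381/345) = (6 - 4*361)*(-2069/345) = (6 - 1444)*(-2069/345) = -1438*(-2069/345) = 2975222/345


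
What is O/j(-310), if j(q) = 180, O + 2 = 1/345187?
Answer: -690373/62133660 ≈ -0.011111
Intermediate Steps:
O = -690373/345187 (O = -2 + 1/345187 = -690373/345187 ≈ -2.0000)
O/j(-310) = -690373/345187/180 = -690373/345187*1/180 = -690373/62133660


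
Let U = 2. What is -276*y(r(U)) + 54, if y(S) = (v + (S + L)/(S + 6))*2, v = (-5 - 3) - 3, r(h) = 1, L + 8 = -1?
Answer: 47298/7 ≈ 6756.9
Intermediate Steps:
L = -9 (L = -8 - 1 = -9)
v = -11 (v = -8 - 3 = -11)
y(S) = -22 + 2*(-9 + S)/(6 + S) (y(S) = (-11 + (S - 9)/(S + 6))*2 = (-11 + (-9 + S)/(6 + S))*2 = -22 + 2*(-9 + S)/(6 + S))
-276*y(r(U)) + 54 = -2760*(-15 - 2*1)/(6 + 1) + 54 = -2760*(-15 - 2)/7 + 54 = -2760*(-17)/7 + 54 = -276*(-170/7) + 54 = 46920/7 + 54 = 47298/7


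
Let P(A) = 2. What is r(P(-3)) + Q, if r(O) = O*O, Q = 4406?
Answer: 4410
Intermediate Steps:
r(O) = O**2
r(P(-3)) + Q = 2**2 + 4406 = 4 + 4406 = 4410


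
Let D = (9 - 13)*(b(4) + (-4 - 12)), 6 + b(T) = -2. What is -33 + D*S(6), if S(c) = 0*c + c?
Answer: 543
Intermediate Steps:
b(T) = -8 (b(T) = -6 - 2 = -8)
S(c) = c (S(c) = 0 + c = c)
D = 96 (D = (9 - 13)*(-8 + (-4 - 12)) = -4*(-8 - 16) = -4*(-24) = 96)
-33 + D*S(6) = -33 + 96*6 = -33 + 576 = 543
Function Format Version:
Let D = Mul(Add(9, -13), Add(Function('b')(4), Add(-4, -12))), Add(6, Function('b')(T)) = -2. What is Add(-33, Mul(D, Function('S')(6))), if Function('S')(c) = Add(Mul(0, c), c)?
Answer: 543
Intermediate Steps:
Function('b')(T) = -8 (Function('b')(T) = Add(-6, -2) = -8)
Function('S')(c) = c (Function('S')(c) = Add(0, c) = c)
D = 96 (D = Mul(Add(9, -13), Add(-8, Add(-4, -12))) = Mul(-4, Add(-8, -16)) = Mul(-4, -24) = 96)
Add(-33, Mul(D, Function('S')(6))) = Add(-33, Mul(96, 6)) = Add(-33, 576) = 543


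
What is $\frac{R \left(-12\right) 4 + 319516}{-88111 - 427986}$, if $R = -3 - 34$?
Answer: $- \frac{321292}{516097} \approx -0.62254$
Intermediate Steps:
$R = -37$ ($R = -3 - 34 = -37$)
$\frac{R \left(-12\right) 4 + 319516}{-88111 - 427986} = \frac{\left(-37\right) \left(-12\right) 4 + 319516}{-88111 - 427986} = \frac{444 \cdot 4 + 319516}{-516097} = \left(1776 + 319516\right) \left(- \frac{1}{516097}\right) = 321292 \left(- \frac{1}{516097}\right) = - \frac{321292}{516097}$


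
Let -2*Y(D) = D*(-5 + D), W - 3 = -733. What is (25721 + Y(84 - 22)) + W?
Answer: 23224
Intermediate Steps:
W = -730 (W = 3 - 733 = -730)
Y(D) = -D*(-5 + D)/2
(25721 + Y(84 - 22)) + W = (25721 + (84 - 22)*(5 - (84 - 22))/2) - 730 = (25721 + (½)*62*(5 - 1*62)) - 730 = (25721 + (½)*62*(5 - 62)) - 730 = (25721 + (½)*62*(-57)) - 730 = (25721 - 1767) - 730 = 23954 - 730 = 23224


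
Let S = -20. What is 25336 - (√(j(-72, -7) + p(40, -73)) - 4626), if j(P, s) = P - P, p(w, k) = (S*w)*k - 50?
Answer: 29962 - 5*√2334 ≈ 29720.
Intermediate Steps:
p(w, k) = -50 - 20*k*w (p(w, k) = (-20*w)*k - 50 = -20*k*w - 50 = -50 - 20*k*w)
j(P, s) = 0
25336 - (√(j(-72, -7) + p(40, -73)) - 4626) = 25336 - (√(0 + (-50 - 20*(-73)*40)) - 4626) = 25336 - (√(0 + (-50 + 58400)) - 4626) = 25336 - (√(0 + 58350) - 4626) = 25336 - (√58350 - 4626) = 25336 - (5*√2334 - 4626) = 25336 - (-4626 + 5*√2334) = 25336 + (4626 - 5*√2334) = 29962 - 5*√2334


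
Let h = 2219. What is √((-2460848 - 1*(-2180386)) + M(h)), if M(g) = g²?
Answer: √4643499 ≈ 2154.9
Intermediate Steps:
√((-2460848 - 1*(-2180386)) + M(h)) = √((-2460848 - 1*(-2180386)) + 2219²) = √((-2460848 + 2180386) + 4923961) = √(-280462 + 4923961) = √4643499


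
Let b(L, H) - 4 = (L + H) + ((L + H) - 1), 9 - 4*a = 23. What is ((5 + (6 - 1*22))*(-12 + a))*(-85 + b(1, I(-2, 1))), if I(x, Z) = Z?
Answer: -13299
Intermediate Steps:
a = -7/2 (a = 9/4 - ¼*23 = 9/4 - 23/4 = -7/2 ≈ -3.5000)
b(L, H) = 3 + 2*H + 2*L (b(L, H) = 4 + ((L + H) + ((L + H) - 1)) = 4 + ((H + L) + ((H + L) - 1)) = 4 + ((H + L) + (-1 + H + L)) = 4 + (-1 + 2*H + 2*L) = 3 + 2*H + 2*L)
((5 + (6 - 1*22))*(-12 + a))*(-85 + b(1, I(-2, 1))) = ((5 + (6 - 1*22))*(-12 - 7/2))*(-85 + (3 + 2*1 + 2*1)) = ((5 + (6 - 22))*(-31/2))*(-85 + (3 + 2 + 2)) = ((5 - 16)*(-31/2))*(-85 + 7) = -11*(-31/2)*(-78) = (341/2)*(-78) = -13299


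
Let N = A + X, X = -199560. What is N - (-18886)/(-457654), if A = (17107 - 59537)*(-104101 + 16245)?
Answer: 852959626290597/228827 ≈ 3.7275e+9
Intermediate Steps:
A = 3727730080 (A = -42430*(-87856) = 3727730080)
N = 3727530520 (N = 3727730080 - 199560 = 3727530520)
N - (-18886)/(-457654) = 3727530520 - (-18886)/(-457654) = 3727530520 - (-18886)*(-1)/457654 = 3727530520 - 1*9443/228827 = 3727530520 - 9443/228827 = 852959626290597/228827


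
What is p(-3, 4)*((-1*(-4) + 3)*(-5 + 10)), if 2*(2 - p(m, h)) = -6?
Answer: 175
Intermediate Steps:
p(m, h) = 5 (p(m, h) = 2 - ½*(-6) = 2 + 3 = 5)
p(-3, 4)*((-1*(-4) + 3)*(-5 + 10)) = 5*((-1*(-4) + 3)*(-5 + 10)) = 5*((4 + 3)*5) = 5*(7*5) = 5*35 = 175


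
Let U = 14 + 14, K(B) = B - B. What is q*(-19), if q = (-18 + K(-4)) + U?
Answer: -190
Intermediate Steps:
K(B) = 0
U = 28
q = 10 (q = (-18 + 0) + 28 = -18 + 28 = 10)
q*(-19) = 10*(-19) = -190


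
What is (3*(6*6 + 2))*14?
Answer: 1596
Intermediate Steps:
(3*(6*6 + 2))*14 = (3*(36 + 2))*14 = (3*38)*14 = 114*14 = 1596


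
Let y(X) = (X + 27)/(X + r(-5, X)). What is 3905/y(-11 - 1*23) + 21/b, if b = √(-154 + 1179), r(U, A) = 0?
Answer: 132770/7 + 21*√41/205 ≈ 18968.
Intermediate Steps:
y(X) = (27 + X)/X (y(X) = (X + 27)/(X + 0) = (27 + X)/X)
b = 5*√41 (b = √1025 = 5*√41 ≈ 32.016)
3905/y(-11 - 1*23) + 21/b = 3905/(((27 + (-11 - 1*23))/(-11 - 1*23))) + 21/((5*√41)) = 3905/(((27 + (-11 - 23))/(-11 - 23))) + 21*(√41/205) = 3905/(((27 - 34)/(-34))) + 21*√41/205 = 3905/((-1/34*(-7))) + 21*√41/205 = 3905/(7/34) + 21*√41/205 = 3905*(34/7) + 21*√41/205 = 132770/7 + 21*√41/205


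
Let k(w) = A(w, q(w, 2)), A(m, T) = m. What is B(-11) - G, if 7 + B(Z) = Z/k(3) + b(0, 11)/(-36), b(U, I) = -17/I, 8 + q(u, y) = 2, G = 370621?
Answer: -146770123/396 ≈ -3.7063e+5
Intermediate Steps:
q(u, y) = -6 (q(u, y) = -8 + 2 = -6)
k(w) = w
B(Z) = -2755/396 + Z/3 (B(Z) = -7 + (Z/3 - 17/11/(-36)) = -7 + (Z*(1/3) - 17*1/11*(-1/36)) = -7 + (Z/3 - 17/11*(-1/36)) = -7 + (Z/3 + 17/396) = -7 + (17/396 + Z/3) = -2755/396 + Z/3)
B(-11) - G = (-2755/396 + (1/3)*(-11)) - 1*370621 = (-2755/396 - 11/3) - 370621 = -4207/396 - 370621 = -146770123/396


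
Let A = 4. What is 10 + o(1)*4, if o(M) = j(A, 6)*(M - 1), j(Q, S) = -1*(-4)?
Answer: 10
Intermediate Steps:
j(Q, S) = 4
o(M) = -4 + 4*M (o(M) = 4*(M - 1) = 4*(-1 + M) = -4 + 4*M)
10 + o(1)*4 = 10 + (-4 + 4*1)*4 = 10 + (-4 + 4)*4 = 10 + 0*4 = 10 + 0 = 10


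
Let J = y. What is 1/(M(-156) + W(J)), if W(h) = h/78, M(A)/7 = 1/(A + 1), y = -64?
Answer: -6045/5233 ≈ -1.1552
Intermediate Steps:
M(A) = 7/(1 + A) (M(A) = 7/(A + 1) = 7/(1 + A))
J = -64
W(h) = h/78 (W(h) = h*(1/78) = h/78)
1/(M(-156) + W(J)) = 1/(7/(1 - 156) + (1/78)*(-64)) = 1/(7/(-155) - 32/39) = 1/(7*(-1/155) - 32/39) = 1/(-7/155 - 32/39) = 1/(-5233/6045) = -6045/5233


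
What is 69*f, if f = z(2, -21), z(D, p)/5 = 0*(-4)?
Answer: 0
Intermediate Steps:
z(D, p) = 0 (z(D, p) = 5*(0*(-4)) = 5*0 = 0)
f = 0
69*f = 69*0 = 0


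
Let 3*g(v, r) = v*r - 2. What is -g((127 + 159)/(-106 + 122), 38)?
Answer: -903/4 ≈ -225.75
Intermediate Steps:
g(v, r) = -2/3 + r*v/3 (g(v, r) = (v*r - 2)/3 = (r*v - 2)/3 = (-2 + r*v)/3 = -2/3 + r*v/3)
-g((127 + 159)/(-106 + 122), 38) = -(-2/3 + (1/3)*38*((127 + 159)/(-106 + 122))) = -(-2/3 + (1/3)*38*(286/16)) = -(-2/3 + (1/3)*38*(286*(1/16))) = -(-2/3 + (1/3)*38*(143/8)) = -(-2/3 + 2717/12) = -1*903/4 = -903/4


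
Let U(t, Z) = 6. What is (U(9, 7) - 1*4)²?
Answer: 4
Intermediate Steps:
(U(9, 7) - 1*4)² = (6 - 1*4)² = (6 - 4)² = 2² = 4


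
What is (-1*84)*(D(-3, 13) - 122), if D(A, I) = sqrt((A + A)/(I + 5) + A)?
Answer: 10248 - 28*I*sqrt(30) ≈ 10248.0 - 153.36*I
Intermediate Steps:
D(A, I) = sqrt(A + 2*A/(5 + I)) (D(A, I) = sqrt((2*A)/(5 + I) + A) = sqrt(2*A/(5 + I) + A) = sqrt(A + 2*A/(5 + I)))
(-1*84)*(D(-3, 13) - 122) = (-1*84)*(sqrt(-3*(7 + 13)/(5 + 13)) - 122) = -84*(sqrt(-3*20/18) - 122) = -84*(sqrt(-3*1/18*20) - 122) = -84*(sqrt(-10/3) - 122) = -84*(I*sqrt(30)/3 - 122) = -84*(-122 + I*sqrt(30)/3) = 10248 - 28*I*sqrt(30)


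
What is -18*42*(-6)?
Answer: 4536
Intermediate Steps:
-18*42*(-6) = -756*(-6) = 4536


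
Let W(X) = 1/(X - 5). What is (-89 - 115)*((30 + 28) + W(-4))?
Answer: -35428/3 ≈ -11809.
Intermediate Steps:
W(X) = 1/(-5 + X)
(-89 - 115)*((30 + 28) + W(-4)) = (-89 - 115)*((30 + 28) + 1/(-5 - 4)) = -204*(58 + 1/(-9)) = -204*(58 - 1/9) = -204*521/9 = -35428/3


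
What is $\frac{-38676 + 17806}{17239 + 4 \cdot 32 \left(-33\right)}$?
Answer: $- \frac{4174}{2603} \approx -1.6035$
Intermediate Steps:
$\frac{-38676 + 17806}{17239 + 4 \cdot 32 \left(-33\right)} = - \frac{20870}{17239 + 128 \left(-33\right)} = - \frac{20870}{17239 - 4224} = - \frac{20870}{13015} = \left(-20870\right) \frac{1}{13015} = - \frac{4174}{2603}$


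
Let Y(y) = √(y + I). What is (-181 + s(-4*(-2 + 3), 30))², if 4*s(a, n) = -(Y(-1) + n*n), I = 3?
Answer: (1624 + √2)²/16 ≈ 1.6512e+5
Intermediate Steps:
Y(y) = √(3 + y) (Y(y) = √(y + 3) = √(3 + y))
s(a, n) = -√2/4 - n²/4 (s(a, n) = (-(√(3 - 1) + n*n))/4 = (-(√2 + n²))/4 = (-√2 - n²)/4 = -√2/4 - n²/4)
(-181 + s(-4*(-2 + 3), 30))² = (-181 + (-√2/4 - ¼*30²))² = (-181 + (-√2/4 - ¼*900))² = (-181 + (-√2/4 - 225))² = (-181 + (-225 - √2/4))² = (-406 - √2/4)²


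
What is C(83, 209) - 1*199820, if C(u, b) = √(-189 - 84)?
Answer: -199820 + I*√273 ≈ -1.9982e+5 + 16.523*I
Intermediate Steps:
C(u, b) = I*√273 (C(u, b) = √(-273) = I*√273)
C(83, 209) - 1*199820 = I*√273 - 1*199820 = I*√273 - 199820 = -199820 + I*√273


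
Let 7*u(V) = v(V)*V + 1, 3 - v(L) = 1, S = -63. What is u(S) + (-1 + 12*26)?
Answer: 2052/7 ≈ 293.14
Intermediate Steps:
v(L) = 2 (v(L) = 3 - 1*1 = 3 - 1 = 2)
u(V) = ⅐ + 2*V/7 (u(V) = (2*V + 1)/7 = (1 + 2*V)/7 = ⅐ + 2*V/7)
u(S) + (-1 + 12*26) = (⅐ + (2/7)*(-63)) + (-1 + 12*26) = (⅐ - 18) + (-1 + 312) = -125/7 + 311 = 2052/7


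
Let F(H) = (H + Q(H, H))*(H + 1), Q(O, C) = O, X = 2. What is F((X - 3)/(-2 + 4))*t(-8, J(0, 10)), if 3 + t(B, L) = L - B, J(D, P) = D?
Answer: -5/2 ≈ -2.5000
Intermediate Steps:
t(B, L) = -3 + L - B (t(B, L) = -3 + (L - B) = -3 + L - B)
F(H) = 2*H*(1 + H) (F(H) = (H + H)*(H + 1) = (2*H)*(1 + H) = 2*H*(1 + H))
F((X - 3)/(-2 + 4))*t(-8, J(0, 10)) = (2*((2 - 3)/(-2 + 4))*(1 + (2 - 3)/(-2 + 4)))*(-3 + 0 - 1*(-8)) = (2*(-1/2)*(1 - 1/2))*(-3 + 0 + 8) = (2*(-1*½)*(1 - 1*½))*5 = (2*(-½)*(1 - ½))*5 = (2*(-½)*(½))*5 = -½*5 = -5/2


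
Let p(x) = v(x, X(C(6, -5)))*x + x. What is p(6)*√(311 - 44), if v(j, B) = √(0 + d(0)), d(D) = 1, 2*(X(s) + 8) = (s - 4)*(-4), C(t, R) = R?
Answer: 12*√267 ≈ 196.08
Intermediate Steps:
X(s) = -2*s (X(s) = -8 + ((s - 4)*(-4))/2 = -8 + ((-4 + s)*(-4))/2 = -8 + (16 - 4*s)/2 = -8 + (8 - 2*s) = -2*s)
v(j, B) = 1 (v(j, B) = √(0 + 1) = √1 = 1)
p(x) = 2*x (p(x) = 1*x + x = x + x = 2*x)
p(6)*√(311 - 44) = (2*6)*√(311 - 44) = 12*√267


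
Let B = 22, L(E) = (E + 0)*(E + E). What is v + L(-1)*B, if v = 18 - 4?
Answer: 58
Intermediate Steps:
L(E) = 2*E² (L(E) = E*(2*E) = 2*E²)
v = 14
v + L(-1)*B = 14 + (2*(-1)²)*22 = 14 + (2*1)*22 = 14 + 2*22 = 14 + 44 = 58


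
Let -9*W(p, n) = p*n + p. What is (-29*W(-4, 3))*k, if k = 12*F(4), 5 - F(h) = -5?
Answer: -18560/3 ≈ -6186.7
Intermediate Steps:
W(p, n) = -p/9 - n*p/9 (W(p, n) = -(p*n + p)/9 = -(n*p + p)/9 = -(p + n*p)/9 = -p/9 - n*p/9)
F(h) = 10 (F(h) = 5 - 1*(-5) = 5 + 5 = 10)
k = 120 (k = 12*10 = 120)
(-29*W(-4, 3))*k = -(-29)*(-4)*(1 + 3)/9*120 = -(-29)*(-4)*4/9*120 = -29*16/9*120 = -464/9*120 = -18560/3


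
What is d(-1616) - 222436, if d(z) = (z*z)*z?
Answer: -4220335332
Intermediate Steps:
d(z) = z**3 (d(z) = z**2*z = z**3)
d(-1616) - 222436 = (-1616)**3 - 222436 = -4220112896 - 222436 = -4220335332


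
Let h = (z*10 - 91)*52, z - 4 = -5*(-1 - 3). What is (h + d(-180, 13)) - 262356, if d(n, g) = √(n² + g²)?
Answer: -254608 + √32569 ≈ -2.5443e+5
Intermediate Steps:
z = 24 (z = 4 - 5*(-1 - 3) = 4 - 5*(-4) = 4 + 20 = 24)
h = 7748 (h = (24*10 - 91)*52 = (240 - 91)*52 = 149*52 = 7748)
d(n, g) = √(g² + n²)
(h + d(-180, 13)) - 262356 = (7748 + √(13² + (-180)²)) - 262356 = (7748 + √(169 + 32400)) - 262356 = (7748 + √32569) - 262356 = -254608 + √32569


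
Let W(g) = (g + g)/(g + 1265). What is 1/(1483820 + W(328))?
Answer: 1593/2363725916 ≈ 6.7394e-7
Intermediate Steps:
W(g) = 2*g/(1265 + g) (W(g) = (2*g)/(1265 + g) = 2*g/(1265 + g))
1/(1483820 + W(328)) = 1/(1483820 + 2*328/(1265 + 328)) = 1/(1483820 + 2*328/1593) = 1/(1483820 + 2*328*(1/1593)) = 1/(1483820 + 656/1593) = 1/(2363725916/1593) = 1593/2363725916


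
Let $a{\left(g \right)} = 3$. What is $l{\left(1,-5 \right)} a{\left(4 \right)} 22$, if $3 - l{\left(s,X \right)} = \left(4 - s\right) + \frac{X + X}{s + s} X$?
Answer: $-1650$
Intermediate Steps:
$l{\left(s,X \right)} = -1 + s - \frac{X^{2}}{s}$ ($l{\left(s,X \right)} = 3 - \left(\left(4 - s\right) + \frac{X + X}{s + s} X\right) = 3 - \left(\left(4 - s\right) + \frac{2 X}{2 s} X\right) = 3 - \left(\left(4 - s\right) + 2 X \frac{1}{2 s} X\right) = 3 - \left(\left(4 - s\right) + \frac{X}{s} X\right) = 3 - \left(\left(4 - s\right) + \frac{X^{2}}{s}\right) = 3 - \left(4 - s + \frac{X^{2}}{s}\right) = -1 + s - \frac{X^{2}}{s}$)
$l{\left(1,-5 \right)} a{\left(4 \right)} 22 = \left(-1 + 1 - \frac{\left(-5\right)^{2}}{1}\right) 3 \cdot 22 = \left(-1 + 1 - 25 \cdot 1\right) 66 = \left(-1 + 1 - 25\right) 66 = \left(-25\right) 66 = -1650$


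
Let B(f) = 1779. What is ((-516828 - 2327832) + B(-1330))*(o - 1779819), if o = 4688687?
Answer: -8269565568708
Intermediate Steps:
((-516828 - 2327832) + B(-1330))*(o - 1779819) = ((-516828 - 2327832) + 1779)*(4688687 - 1779819) = (-2844660 + 1779)*2908868 = -2842881*2908868 = -8269565568708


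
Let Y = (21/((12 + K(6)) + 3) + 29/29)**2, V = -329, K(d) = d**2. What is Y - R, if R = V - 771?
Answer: 318476/289 ≈ 1102.0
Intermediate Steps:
R = -1100 (R = -329 - 771 = -1100)
Y = 576/289 (Y = (21/((12 + 6**2) + 3) + 29/29)**2 = (21/((12 + 36) + 3) + 29*(1/29))**2 = (21/(48 + 3) + 1)**2 = (21/51 + 1)**2 = (21*(1/51) + 1)**2 = (7/17 + 1)**2 = (24/17)**2 = 576/289 ≈ 1.9931)
Y - R = 576/289 - 1*(-1100) = 576/289 + 1100 = 318476/289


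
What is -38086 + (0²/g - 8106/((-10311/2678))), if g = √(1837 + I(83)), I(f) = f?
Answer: -17666518/491 ≈ -35981.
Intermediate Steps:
g = 8*√30 (g = √(1837 + 83) = √1920 = 8*√30 ≈ 43.818)
-38086 + (0²/g - 8106/((-10311/2678))) = -38086 + (0²/((8*√30)) - 8106/((-10311/2678))) = -38086 + (0*(√30/240) - 8106/((-10311*1/2678))) = -38086 + (0 - 8106/(-10311/2678)) = -38086 + (0 - 8106*(-2678/10311)) = -38086 + (0 + 1033708/491) = -38086 + 1033708/491 = -17666518/491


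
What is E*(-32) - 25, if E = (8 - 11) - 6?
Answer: 263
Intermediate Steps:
E = -9 (E = -3 - 6 = -9)
E*(-32) - 25 = -9*(-32) - 25 = 288 - 25 = 263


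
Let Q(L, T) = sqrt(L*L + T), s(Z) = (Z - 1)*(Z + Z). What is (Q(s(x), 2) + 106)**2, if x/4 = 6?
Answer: (106 + sqrt(1218818))**2 ≈ 1.4641e+6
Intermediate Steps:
x = 24 (x = 4*6 = 24)
s(Z) = 2*Z*(-1 + Z) (s(Z) = (-1 + Z)*(2*Z) = 2*Z*(-1 + Z))
Q(L, T) = sqrt(T + L**2) (Q(L, T) = sqrt(L**2 + T) = sqrt(T + L**2))
(Q(s(x), 2) + 106)**2 = (sqrt(2 + (2*24*(-1 + 24))**2) + 106)**2 = (sqrt(2 + (2*24*23)**2) + 106)**2 = (sqrt(2 + 1104**2) + 106)**2 = (sqrt(2 + 1218816) + 106)**2 = (sqrt(1218818) + 106)**2 = (106 + sqrt(1218818))**2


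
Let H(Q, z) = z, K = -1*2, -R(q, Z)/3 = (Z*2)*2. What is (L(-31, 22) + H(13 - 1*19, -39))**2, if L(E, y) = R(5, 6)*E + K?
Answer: 4800481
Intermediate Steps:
R(q, Z) = -12*Z (R(q, Z) = -3*Z*2*2 = -3*2*Z*2 = -12*Z)
K = -2
L(E, y) = -2 - 72*E (L(E, y) = (-12*6)*E - 2 = -72*E - 2 = -2 - 72*E)
(L(-31, 22) + H(13 - 1*19, -39))**2 = ((-2 - 72*(-31)) - 39)**2 = ((-2 + 2232) - 39)**2 = (2230 - 39)**2 = 2191**2 = 4800481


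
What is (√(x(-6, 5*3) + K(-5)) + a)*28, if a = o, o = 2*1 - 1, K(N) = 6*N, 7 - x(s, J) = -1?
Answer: 28 + 28*I*√22 ≈ 28.0 + 131.33*I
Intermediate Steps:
x(s, J) = 8 (x(s, J) = 7 - 1*(-1) = 7 + 1 = 8)
o = 1 (o = 2 - 1 = 1)
a = 1
(√(x(-6, 5*3) + K(-5)) + a)*28 = (√(8 + 6*(-5)) + 1)*28 = (√(8 - 30) + 1)*28 = (√(-22) + 1)*28 = (I*√22 + 1)*28 = (1 + I*√22)*28 = 28 + 28*I*√22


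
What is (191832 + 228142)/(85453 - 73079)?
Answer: 209987/6187 ≈ 33.940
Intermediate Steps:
(191832 + 228142)/(85453 - 73079) = 419974/12374 = 419974*(1/12374) = 209987/6187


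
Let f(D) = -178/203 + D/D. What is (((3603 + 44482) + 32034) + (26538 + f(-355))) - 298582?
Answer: -38960750/203 ≈ -1.9193e+5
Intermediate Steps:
f(D) = 25/203 (f(D) = -178*1/203 + 1 = -178/203 + 1 = 25/203)
(((3603 + 44482) + 32034) + (26538 + f(-355))) - 298582 = (((3603 + 44482) + 32034) + (26538 + 25/203)) - 298582 = ((48085 + 32034) + 5387239/203) - 298582 = (80119 + 5387239/203) - 298582 = 21651396/203 - 298582 = -38960750/203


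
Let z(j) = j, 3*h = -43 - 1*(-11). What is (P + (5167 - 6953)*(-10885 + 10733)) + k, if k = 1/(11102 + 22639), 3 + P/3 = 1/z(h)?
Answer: 293101555019/1079712 ≈ 2.7146e+5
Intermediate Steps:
h = -32/3 (h = (-43 - 1*(-11))/3 = (-43 + 11)/3 = (⅓)*(-32) = -32/3 ≈ -10.667)
P = -297/32 (P = -9 + 3/(-32/3) = -9 + 3*(-3/32) = -9 - 9/32 = -297/32 ≈ -9.2813)
k = 1/33741 ≈ 2.9638e-5
(P + (5167 - 6953)*(-10885 + 10733)) + k = (-297/32 + (5167 - 6953)*(-10885 + 10733)) + 1/33741 = (-297/32 - 1786*(-152)) + 1/33741 = (-297/32 + 271472) + 1/33741 = 8686807/32 + 1/33741 = 293101555019/1079712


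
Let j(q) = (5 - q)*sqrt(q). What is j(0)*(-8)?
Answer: 0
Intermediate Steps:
j(q) = sqrt(q)*(5 - q)
j(0)*(-8) = (sqrt(0)*(5 - 1*0))*(-8) = (0*(5 + 0))*(-8) = (0*5)*(-8) = 0*(-8) = 0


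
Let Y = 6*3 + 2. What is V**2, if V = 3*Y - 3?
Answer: 3249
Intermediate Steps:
Y = 20 (Y = 18 + 2 = 20)
V = 57 (V = 3*20 - 3 = 60 - 3 = 57)
V**2 = 57**2 = 3249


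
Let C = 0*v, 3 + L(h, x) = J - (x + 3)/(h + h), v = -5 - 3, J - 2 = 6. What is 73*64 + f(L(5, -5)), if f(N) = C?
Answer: 4672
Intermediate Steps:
J = 8 (J = 2 + 6 = 8)
v = -8
L(h, x) = 5 - (3 + x)/(2*h) (L(h, x) = -3 + (8 - (x + 3)/(h + h)) = -3 + (8 - (3 + x)/(2*h)) = 5 - (3 + x)/(2*h))
C = 0 (C = 0*(-8) = 0)
f(N) = 0
73*64 + f(L(5, -5)) = 73*64 + 0 = 4672 + 0 = 4672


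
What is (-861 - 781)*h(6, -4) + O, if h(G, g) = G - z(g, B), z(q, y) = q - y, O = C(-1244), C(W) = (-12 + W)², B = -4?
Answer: 1567684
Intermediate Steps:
O = 1577536 (O = (-12 - 1244)² = (-1256)² = 1577536)
h(G, g) = -4 + G - g (h(G, g) = G - (g - 1*(-4)) = G - (g + 4) = G - (4 + g) = G + (-4 - g) = -4 + G - g)
(-861 - 781)*h(6, -4) + O = (-861 - 781)*(-4 + 6 - 1*(-4)) + 1577536 = -1642*(-4 + 6 + 4) + 1577536 = -1642*6 + 1577536 = -9852 + 1577536 = 1567684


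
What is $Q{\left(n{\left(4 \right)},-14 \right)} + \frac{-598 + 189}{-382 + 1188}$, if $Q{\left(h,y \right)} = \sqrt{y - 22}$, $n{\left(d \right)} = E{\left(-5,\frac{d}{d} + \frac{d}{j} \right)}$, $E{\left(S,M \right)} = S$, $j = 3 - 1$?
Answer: $- \frac{409}{806} + 6 i \approx -0.50744 + 6.0 i$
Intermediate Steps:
$j = 2$ ($j = 3 - 1 = 2$)
$n{\left(d \right)} = -5$
$Q{\left(h,y \right)} = \sqrt{-22 + y}$
$Q{\left(n{\left(4 \right)},-14 \right)} + \frac{-598 + 189}{-382 + 1188} = \sqrt{-22 - 14} + \frac{-598 + 189}{-382 + 1188} = \sqrt{-36} - \frac{409}{806} = 6 i - \frac{409}{806} = - \frac{409}{806} + 6 i$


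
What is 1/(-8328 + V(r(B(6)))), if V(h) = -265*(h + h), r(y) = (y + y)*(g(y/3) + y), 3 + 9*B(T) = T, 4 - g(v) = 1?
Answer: -9/85552 ≈ -0.00010520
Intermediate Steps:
g(v) = 3 (g(v) = 4 - 1*1 = 4 - 1 = 3)
B(T) = -⅓ + T/9
r(y) = 2*y*(3 + y) (r(y) = (y + y)*(3 + y) = (2*y)*(3 + y) = 2*y*(3 + y))
V(h) = -530*h
1/(-8328 + V(r(B(6)))) = 1/(-8328 - 1060*(-⅓ + (⅑)*6)*(3 + (-⅓ + (⅑)*6))) = 1/(-8328 - 1060*(-⅓ + ⅔)*(3 + (-⅓ + ⅔))) = 1/(-8328 - 1060*(3 + ⅓)/3) = 1/(-8328 - 1060*10/(3*3)) = 1/(-8328 - 530*20/9) = 1/(-8328 - 10600/9) = 1/(-85552/9) = -9/85552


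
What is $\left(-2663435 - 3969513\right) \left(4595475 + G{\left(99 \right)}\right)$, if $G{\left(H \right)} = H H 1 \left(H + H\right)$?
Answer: $-43353432333204$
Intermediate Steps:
$G{\left(H \right)} = 2 H^{3}$ ($G{\left(H \right)} = H^{2} \cdot 1 \cdot 2 H = H^{2} \cdot 2 H = 2 H^{3}$)
$\left(-2663435 - 3969513\right) \left(4595475 + G{\left(99 \right)}\right) = \left(-2663435 - 3969513\right) \left(4595475 + 2 \cdot 99^{3}\right) = - 6632948 \left(4595475 + 2 \cdot 970299\right) = - 6632948 \left(4595475 + 1940598\right) = \left(-6632948\right) 6536073 = -43353432333204$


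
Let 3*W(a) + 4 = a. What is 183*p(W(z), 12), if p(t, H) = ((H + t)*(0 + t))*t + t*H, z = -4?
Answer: 56608/9 ≈ 6289.8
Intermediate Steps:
W(a) = -4/3 + a/3
p(t, H) = H*t + t²*(H + t) (p(t, H) = ((H + t)*t)*t + H*t = (t*(H + t))*t + H*t = t²*(H + t) + H*t = H*t + t²*(H + t))
183*p(W(z), 12) = 183*((-4/3 + (⅓)*(-4))*(12 + (-4/3 + (⅓)*(-4))² + 12*(-4/3 + (⅓)*(-4)))) = 183*((-4/3 - 4/3)*(12 + (-4/3 - 4/3)² + 12*(-4/3 - 4/3))) = 183*(-8*(12 + (-8/3)² + 12*(-8/3))/3) = 183*(-8*(12 + 64/9 - 32)/3) = 183*(-8/3*(-116/9)) = 183*(928/27) = 56608/9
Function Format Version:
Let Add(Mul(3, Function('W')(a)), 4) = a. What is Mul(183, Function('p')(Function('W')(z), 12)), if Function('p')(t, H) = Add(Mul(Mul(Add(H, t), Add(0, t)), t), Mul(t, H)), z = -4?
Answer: Rational(56608, 9) ≈ 6289.8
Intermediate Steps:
Function('W')(a) = Add(Rational(-4, 3), Mul(Rational(1, 3), a))
Function('p')(t, H) = Add(Mul(H, t), Mul(Pow(t, 2), Add(H, t))) (Function('p')(t, H) = Add(Mul(Mul(Add(H, t), t), t), Mul(H, t)) = Add(Mul(Mul(t, Add(H, t)), t), Mul(H, t)) = Add(Mul(Pow(t, 2), Add(H, t)), Mul(H, t)) = Add(Mul(H, t), Mul(Pow(t, 2), Add(H, t))))
Mul(183, Function('p')(Function('W')(z), 12)) = Mul(183, Mul(Add(Rational(-4, 3), Mul(Rational(1, 3), -4)), Add(12, Pow(Add(Rational(-4, 3), Mul(Rational(1, 3), -4)), 2), Mul(12, Add(Rational(-4, 3), Mul(Rational(1, 3), -4)))))) = Mul(183, Mul(Add(Rational(-4, 3), Rational(-4, 3)), Add(12, Pow(Add(Rational(-4, 3), Rational(-4, 3)), 2), Mul(12, Add(Rational(-4, 3), Rational(-4, 3)))))) = Mul(183, Mul(Rational(-8, 3), Add(12, Pow(Rational(-8, 3), 2), Mul(12, Rational(-8, 3))))) = Mul(183, Mul(Rational(-8, 3), Add(12, Rational(64, 9), -32))) = Mul(183, Mul(Rational(-8, 3), Rational(-116, 9))) = Mul(183, Rational(928, 27)) = Rational(56608, 9)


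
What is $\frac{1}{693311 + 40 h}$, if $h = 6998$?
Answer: $\frac{1}{973231} \approx 1.0275 \cdot 10^{-6}$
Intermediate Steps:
$\frac{1}{693311 + 40 h} = \frac{1}{693311 + 40 \cdot 6998} = \frac{1}{693311 + 279920} = \frac{1}{973231}$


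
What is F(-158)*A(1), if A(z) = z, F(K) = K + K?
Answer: -316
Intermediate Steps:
F(K) = 2*K
F(-158)*A(1) = (2*(-158))*1 = -316*1 = -316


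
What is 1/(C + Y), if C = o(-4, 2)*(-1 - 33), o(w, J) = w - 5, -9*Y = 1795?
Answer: 9/959 ≈ 0.0093848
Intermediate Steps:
Y = -1795/9 (Y = -⅑*1795 = -1795/9 ≈ -199.44)
o(w, J) = -5 + w
C = 306 (C = (-5 - 4)*(-1 - 33) = -9*(-34) = 306)
1/(C + Y) = 1/(306 - 1795/9) = 1/(959/9) = 9/959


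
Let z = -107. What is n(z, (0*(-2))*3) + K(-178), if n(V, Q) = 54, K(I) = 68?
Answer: 122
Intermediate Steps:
n(z, (0*(-2))*3) + K(-178) = 54 + 68 = 122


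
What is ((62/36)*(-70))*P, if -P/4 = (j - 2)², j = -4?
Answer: 17360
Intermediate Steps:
P = -144 (P = -4*(-4 - 2)² = -4*(-6)² = -4*36 = -144)
((62/36)*(-70))*P = ((62/36)*(-70))*(-144) = ((62*(1/36))*(-70))*(-144) = ((31/18)*(-70))*(-144) = -1085/9*(-144) = 17360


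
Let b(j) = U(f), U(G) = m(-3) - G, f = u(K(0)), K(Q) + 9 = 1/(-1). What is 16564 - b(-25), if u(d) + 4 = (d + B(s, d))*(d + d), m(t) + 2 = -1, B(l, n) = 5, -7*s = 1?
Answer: 16663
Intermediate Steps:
s = -⅐ (s = -⅐*1 = -⅐ ≈ -0.14286)
K(Q) = -10 (K(Q) = -9 + 1/(-1) = -9 - 1 = -10)
m(t) = -3 (m(t) = -2 - 1 = -3)
u(d) = -4 + 2*d*(5 + d) (u(d) = -4 + (d + 5)*(d + d) = -4 + (5 + d)*(2*d) = -4 + 2*d*(5 + d))
f = 96 (f = -4 + 2*(-10)² + 10*(-10) = -4 + 2*100 - 100 = -4 + 200 - 100 = 96)
U(G) = -3 - G
b(j) = -99 (b(j) = -3 - 1*96 = -3 - 96 = -99)
16564 - b(-25) = 16564 - 1*(-99) = 16564 + 99 = 16663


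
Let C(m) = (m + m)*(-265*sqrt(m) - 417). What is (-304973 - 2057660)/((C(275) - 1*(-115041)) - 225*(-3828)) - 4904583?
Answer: -25915062608008471974/5283846633419 + 1721768798750*sqrt(11)/5283846633419 ≈ -4.9046e+6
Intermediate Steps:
C(m) = 2*m*(-417 - 265*sqrt(m)) (C(m) = (2*m)*(-417 - 265*sqrt(m)) = 2*m*(-417 - 265*sqrt(m)))
(-304973 - 2057660)/((C(275) - 1*(-115041)) - 225*(-3828)) - 4904583 = (-304973 - 2057660)/(((-834*275 - 728750*sqrt(11)) - 1*(-115041)) - 225*(-3828)) - 4904583 = -2362633/(((-229350 - 728750*sqrt(11)) + 115041) + 861300) - 4904583 = -2362633/((-114309 - 728750*sqrt(11)) + 861300) - 4904583 = -2362633/(746991 - 728750*sqrt(11)) - 4904583 = -4904583 - 2362633/(746991 - 728750*sqrt(11))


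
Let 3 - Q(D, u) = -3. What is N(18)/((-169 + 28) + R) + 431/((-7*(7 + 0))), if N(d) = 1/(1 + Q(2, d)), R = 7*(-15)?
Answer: -106033/12054 ≈ -8.7965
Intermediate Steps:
R = -105
Q(D, u) = 6 (Q(D, u) = 3 - 1*(-3) = 3 + 3 = 6)
N(d) = ⅐ (N(d) = 1/(1 + 6) = 1/7 = ⅐)
N(18)/((-169 + 28) + R) + 431/((-7*(7 + 0))) = 1/(7*((-169 + 28) - 105)) + 431/((-7*(7 + 0))) = 1/(7*(-141 - 105)) + 431/((-7*7)) = (⅐)/(-246) + 431/(-49) = (⅐)*(-1/246) + 431*(-1/49) = -1/1722 - 431/49 = -106033/12054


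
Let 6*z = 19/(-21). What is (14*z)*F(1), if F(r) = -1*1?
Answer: 19/9 ≈ 2.1111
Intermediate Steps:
F(r) = -1
z = -19/126 (z = (19/(-21))/6 = (19*(-1/21))/6 = (1/6)*(-19/21) = -19/126 ≈ -0.15079)
(14*z)*F(1) = (14*(-19/126))*(-1) = -19/9*(-1) = 19/9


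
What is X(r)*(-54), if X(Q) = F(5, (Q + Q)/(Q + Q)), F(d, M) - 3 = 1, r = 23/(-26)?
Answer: -216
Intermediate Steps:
r = -23/26 (r = 23*(-1/26) = -23/26 ≈ -0.88461)
F(d, M) = 4 (F(d, M) = 3 + 1 = 4)
X(Q) = 4
X(r)*(-54) = 4*(-54) = -216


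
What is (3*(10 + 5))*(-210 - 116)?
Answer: -14670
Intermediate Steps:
(3*(10 + 5))*(-210 - 116) = (3*15)*(-326) = 45*(-326) = -14670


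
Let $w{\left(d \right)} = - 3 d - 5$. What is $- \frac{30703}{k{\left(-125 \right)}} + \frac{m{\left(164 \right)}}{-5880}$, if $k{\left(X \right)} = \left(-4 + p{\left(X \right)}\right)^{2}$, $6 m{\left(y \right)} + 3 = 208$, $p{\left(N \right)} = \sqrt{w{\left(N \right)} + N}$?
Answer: $- \frac{56545286129}{370023696} - \frac{1719368 \sqrt{5}}{52441} \approx -226.13$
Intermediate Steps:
$w{\left(d \right)} = -5 - 3 d$
$p{\left(N \right)} = \sqrt{-5 - 2 N}$ ($p{\left(N \right)} = \sqrt{\left(-5 - 3 N\right) + N} = \sqrt{-5 - 2 N}$)
$m{\left(y \right)} = \frac{205}{6}$ ($m{\left(y \right)} = - \frac{1}{2} + \frac{1}{6} \cdot 208 = - \frac{1}{2} + \frac{104}{3} = \frac{205}{6}$)
$k{\left(X \right)} = \left(-4 + \sqrt{-5 - 2 X}\right)^{2}$
$- \frac{30703}{k{\left(-125 \right)}} + \frac{m{\left(164 \right)}}{-5880} = - \frac{30703}{\left(-4 + \sqrt{-5 - -250}\right)^{2}} + \frac{205}{6 \left(-5880\right)} = - \frac{30703}{\left(-4 + \sqrt{-5 + 250}\right)^{2}} + \frac{205}{6} \left(- \frac{1}{5880}\right) = - \frac{30703}{\left(-4 + \sqrt{245}\right)^{2}} - \frac{41}{7056} = - \frac{30703}{\left(-4 + 7 \sqrt{5}\right)^{2}} - \frac{41}{7056} = - \frac{41}{7056} - \frac{30703}{\left(-4 + 7 \sqrt{5}\right)^{2}}$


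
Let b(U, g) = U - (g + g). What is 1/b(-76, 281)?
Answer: -1/638 ≈ -0.0015674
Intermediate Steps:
b(U, g) = U - 2*g
1/b(-76, 281) = 1/(-76 - 2*281) = 1/(-76 - 562) = 1/(-638) = -1/638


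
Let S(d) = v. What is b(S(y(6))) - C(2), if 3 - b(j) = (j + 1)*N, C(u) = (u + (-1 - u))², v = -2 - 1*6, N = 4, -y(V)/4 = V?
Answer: 30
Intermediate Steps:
y(V) = -4*V
v = -8 (v = -2 - 6 = -8)
S(d) = -8
C(u) = 1 (C(u) = (-1)² = 1)
b(j) = -1 - 4*j (b(j) = 3 - (j + 1)*4 = 3 - (1 + j)*4 = 3 - (4 + 4*j) = 3 + (-4 - 4*j) = -1 - 4*j)
b(S(y(6))) - C(2) = (-1 - 4*(-8)) - 1*1 = (-1 + 32) - 1 = 31 - 1 = 30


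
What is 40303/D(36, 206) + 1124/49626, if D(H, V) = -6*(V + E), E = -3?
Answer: -333117941/10074078 ≈ -33.067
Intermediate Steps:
D(H, V) = 18 - 6*V (D(H, V) = -6*(V - 3) = -6*(-3 + V) = 18 - 6*V)
40303/D(36, 206) + 1124/49626 = 40303/(18 - 6*206) + 1124/49626 = 40303/(18 - 1236) + 1124*(1/49626) = 40303/(-1218) + 562/24813 = 40303*(-1/1218) + 562/24813 = -40303/1218 + 562/24813 = -333117941/10074078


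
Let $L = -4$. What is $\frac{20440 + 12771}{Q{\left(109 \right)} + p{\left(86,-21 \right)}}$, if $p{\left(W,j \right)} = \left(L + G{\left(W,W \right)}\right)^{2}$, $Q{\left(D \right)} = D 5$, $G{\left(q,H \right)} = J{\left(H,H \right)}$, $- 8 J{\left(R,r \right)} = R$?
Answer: $\frac{531376}{12201} \approx 43.552$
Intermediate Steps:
$J{\left(R,r \right)} = - \frac{R}{8}$
$G{\left(q,H \right)} = - \frac{H}{8}$
$Q{\left(D \right)} = 5 D$
$p{\left(W,j \right)} = \left(-4 - \frac{W}{8}\right)^{2}$
$\frac{20440 + 12771}{Q{\left(109 \right)} + p{\left(86,-21 \right)}} = \frac{20440 + 12771}{5 \cdot 109 + \frac{\left(32 + 86\right)^{2}}{64}} = \frac{33211}{545 + \frac{118^{2}}{64}} = \frac{33211}{545 + \frac{1}{64} \cdot 13924} = \frac{33211}{545 + \frac{3481}{16}} = \frac{33211}{\frac{12201}{16}} = 33211 \cdot \frac{16}{12201} = \frac{531376}{12201}$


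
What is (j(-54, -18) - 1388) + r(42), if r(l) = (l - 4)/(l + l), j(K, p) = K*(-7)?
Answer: -42401/42 ≈ -1009.5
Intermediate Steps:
j(K, p) = -7*K
r(l) = (-4 + l)/(2*l) (r(l) = (-4 + l)/((2*l)) = (-4 + l)*(1/(2*l)) = (-4 + l)/(2*l))
(j(-54, -18) - 1388) + r(42) = (-7*(-54) - 1388) + (1/2)*(-4 + 42)/42 = (378 - 1388) + (1/2)*(1/42)*38 = -1010 + 19/42 = -42401/42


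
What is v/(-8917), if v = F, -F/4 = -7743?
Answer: -30972/8917 ≈ -3.4734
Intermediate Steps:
F = 30972 (F = -4*(-7743) = 30972)
v = 30972
v/(-8917) = 30972/(-8917) = 30972*(-1/8917) = -30972/8917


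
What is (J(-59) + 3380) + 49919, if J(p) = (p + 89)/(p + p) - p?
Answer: 3148107/59 ≈ 53358.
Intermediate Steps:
J(p) = -p + (89 + p)/(2*p) (J(p) = (89 + p)/((2*p)) - p = (89 + p)*(1/(2*p)) - p = (89 + p)/(2*p) - p = -p + (89 + p)/(2*p))
(J(-59) + 3380) + 49919 = ((1/2 - 1*(-59) + (89/2)/(-59)) + 3380) + 49919 = ((1/2 + 59 + (89/2)*(-1/59)) + 3380) + 49919 = ((1/2 + 59 - 89/118) + 3380) + 49919 = (3466/59 + 3380) + 49919 = 202886/59 + 49919 = 3148107/59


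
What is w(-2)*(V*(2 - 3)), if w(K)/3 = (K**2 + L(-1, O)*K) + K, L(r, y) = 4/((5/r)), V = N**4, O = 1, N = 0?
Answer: 0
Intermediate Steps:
V = 0 (V = 0**4 = 0)
L(r, y) = 4*r/5 (L(r, y) = 4*(r/5) = 4*r/5)
w(K) = 3*K**2 + 3*K/5 (w(K) = 3*((K**2 + ((4/5)*(-1))*K) + K) = 3*((K**2 - 4*K/5) + K) = 3*(K**2 + K/5) = 3*K**2 + 3*K/5)
w(-2)*(V*(2 - 3)) = ((3/5)*(-2)*(1 + 5*(-2)))*(0*(2 - 3)) = ((3/5)*(-2)*(1 - 10))*(0*(-1)) = ((3/5)*(-2)*(-9))*0 = (54/5)*0 = 0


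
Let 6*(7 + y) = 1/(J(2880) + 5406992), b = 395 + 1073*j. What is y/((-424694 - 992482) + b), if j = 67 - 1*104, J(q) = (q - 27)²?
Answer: 568957241/118382283106092 ≈ 4.8061e-6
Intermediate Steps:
J(q) = (-27 + q)²
j = -37 (j = 67 - 104 = -37)
b = -39306 (b = 395 + 1073*(-37) = 395 - 39701 = -39306)
y = -568957241/81279606 (y = -7 + 1/(6*((-27 + 2880)² + 5406992)) = -7 + 1/(6*(2853² + 5406992)) = -7 + 1/(6*(8139609 + 5406992)) = -7 + (⅙)/13546601 = -7 + (⅙)*(1/13546601) = -7 + 1/81279606 = -568957241/81279606 ≈ -7.0000)
y/((-424694 - 992482) + b) = -568957241/(81279606*((-424694 - 992482) - 39306)) = -568957241/(81279606*(-1417176 - 39306)) = -568957241/81279606/(-1456482) = -568957241/81279606*(-1/1456482) = 568957241/118382283106092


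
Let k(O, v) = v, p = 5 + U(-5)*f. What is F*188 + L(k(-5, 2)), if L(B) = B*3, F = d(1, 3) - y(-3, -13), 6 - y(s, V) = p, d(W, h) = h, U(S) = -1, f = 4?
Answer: -370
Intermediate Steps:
p = 1 (p = 5 - 1*4 = 5 - 4 = 1)
y(s, V) = 5 (y(s, V) = 6 - 1*1 = 6 - 1 = 5)
F = -2 (F = 3 - 1*5 = 3 - 5 = -2)
L(B) = 3*B
F*188 + L(k(-5, 2)) = -2*188 + 3*2 = -376 + 6 = -370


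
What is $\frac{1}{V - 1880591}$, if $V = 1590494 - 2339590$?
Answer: $- \frac{1}{2629687} \approx -3.8027 \cdot 10^{-7}$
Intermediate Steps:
$V = -749096$ ($V = 1590494 - 2339590 = -749096$)
$\frac{1}{V - 1880591} = \frac{1}{-749096 - 1880591} = \frac{1}{-2629687} = - \frac{1}{2629687}$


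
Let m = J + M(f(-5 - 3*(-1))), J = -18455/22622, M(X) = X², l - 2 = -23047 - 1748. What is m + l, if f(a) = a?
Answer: -560795213/22622 ≈ -24790.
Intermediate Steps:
l = -24793 (l = 2 + (-23047 - 1748) = 2 - 24795 = -24793)
J = -18455/22622 (J = -18455*1/22622 = -18455/22622 ≈ -0.81580)
m = 72033/22622 (m = -18455/22622 + (-5 - 3*(-1))² = -18455/22622 + (-5 + 3)² = -18455/22622 + (-2)² = -18455/22622 + 4 = 72033/22622 ≈ 3.1842)
m + l = 72033/22622 - 24793 = -560795213/22622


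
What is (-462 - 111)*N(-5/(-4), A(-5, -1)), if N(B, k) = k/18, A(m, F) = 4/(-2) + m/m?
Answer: 191/6 ≈ 31.833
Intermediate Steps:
A(m, F) = -1 (A(m, F) = 4*(-1/2) + 1 = -2 + 1 = -1)
N(B, k) = k/18 (N(B, k) = k*(1/18) = k/18)
(-462 - 111)*N(-5/(-4), A(-5, -1)) = (-462 - 111)*((1/18)*(-1)) = -573*(-1/18) = 191/6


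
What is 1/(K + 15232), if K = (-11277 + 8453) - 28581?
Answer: -1/16173 ≈ -6.1831e-5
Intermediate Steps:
K = -31405 (K = -2824 - 28581 = -31405)
1/(K + 15232) = 1/(-31405 + 15232) = 1/(-16173) = -1/16173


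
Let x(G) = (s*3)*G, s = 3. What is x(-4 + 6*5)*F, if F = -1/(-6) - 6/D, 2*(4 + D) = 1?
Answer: 3081/7 ≈ 440.14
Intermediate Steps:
D = -7/2 (D = -4 + (1/2)*1 = -4 + 1/2 = -7/2 ≈ -3.5000)
x(G) = 9*G (x(G) = (3*3)*G = 9*G)
F = 79/42 (F = -1/(-6) - 6/(-7/2) = -1*(-1/6) - 6*(-2/7) = 1/6 + 12/7 = 79/42 ≈ 1.8810)
x(-4 + 6*5)*F = (9*(-4 + 6*5))*(79/42) = (9*(-4 + 30))*(79/42) = (9*26)*(79/42) = 234*(79/42) = 3081/7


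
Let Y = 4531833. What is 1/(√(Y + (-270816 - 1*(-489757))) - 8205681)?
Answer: -8205681/67333195922987 - √4750774/67333195922987 ≈ -1.2190e-7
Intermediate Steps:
1/(√(Y + (-270816 - 1*(-489757))) - 8205681) = 1/(√(4531833 + (-270816 - 1*(-489757))) - 8205681) = 1/(√(4531833 + (-270816 + 489757)) - 8205681) = 1/(√(4531833 + 218941) - 8205681) = 1/(√4750774 - 8205681) = 1/(-8205681 + √4750774)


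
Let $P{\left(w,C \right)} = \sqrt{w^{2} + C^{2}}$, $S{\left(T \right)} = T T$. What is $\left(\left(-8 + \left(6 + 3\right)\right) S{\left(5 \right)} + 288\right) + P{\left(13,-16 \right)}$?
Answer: $313 + 5 \sqrt{17} \approx 333.62$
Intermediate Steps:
$S{\left(T \right)} = T^{2}$
$P{\left(w,C \right)} = \sqrt{C^{2} + w^{2}}$
$\left(\left(-8 + \left(6 + 3\right)\right) S{\left(5 \right)} + 288\right) + P{\left(13,-16 \right)} = \left(\left(-8 + \left(6 + 3\right)\right) 5^{2} + 288\right) + \sqrt{\left(-16\right)^{2} + 13^{2}} = \left(\left(-8 + 9\right) 25 + 288\right) + \sqrt{256 + 169} = \left(1 \cdot 25 + 288\right) + \sqrt{425} = \left(25 + 288\right) + 5 \sqrt{17} = 313 + 5 \sqrt{17}$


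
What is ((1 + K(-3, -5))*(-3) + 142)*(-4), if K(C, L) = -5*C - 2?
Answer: -400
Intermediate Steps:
K(C, L) = -2 - 5*C
((1 + K(-3, -5))*(-3) + 142)*(-4) = ((1 + (-2 - 5*(-3)))*(-3) + 142)*(-4) = ((1 + (-2 + 15))*(-3) + 142)*(-4) = ((1 + 13)*(-3) + 142)*(-4) = (14*(-3) + 142)*(-4) = (-42 + 142)*(-4) = 100*(-4) = -400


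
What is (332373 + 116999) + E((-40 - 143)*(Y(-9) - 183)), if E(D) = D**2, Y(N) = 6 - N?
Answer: 945642908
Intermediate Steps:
(332373 + 116999) + E((-40 - 143)*(Y(-9) - 183)) = (332373 + 116999) + ((-40 - 143)*((6 - 1*(-9)) - 183))**2 = 449372 + (-183*((6 + 9) - 183))**2 = 449372 + (-183*(15 - 183))**2 = 449372 + (-183*(-168))**2 = 449372 + 30744**2 = 449372 + 945193536 = 945642908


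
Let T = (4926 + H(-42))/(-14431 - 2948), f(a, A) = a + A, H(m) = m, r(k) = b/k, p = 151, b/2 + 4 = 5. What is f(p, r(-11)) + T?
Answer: 9592679/63723 ≈ 150.54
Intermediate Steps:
b = 2 (b = -8 + 2*5 = -8 + 10 = 2)
r(k) = 2/k
f(a, A) = A + a
T = -1628/5793 (T = (4926 - 42)/(-14431 - 2948) = 4884/(-17379) = 4884*(-1/17379) = -1628/5793 ≈ -0.28103)
f(p, r(-11)) + T = (2/(-11) + 151) - 1628/5793 = (2*(-1/11) + 151) - 1628/5793 = (-2/11 + 151) - 1628/5793 = 1659/11 - 1628/5793 = 9592679/63723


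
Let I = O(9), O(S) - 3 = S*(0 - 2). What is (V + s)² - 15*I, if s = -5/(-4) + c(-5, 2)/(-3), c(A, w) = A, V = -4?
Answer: 32569/144 ≈ 226.17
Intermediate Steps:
O(S) = 3 - 2*S (O(S) = 3 + S*(0 - 2) = 3 + S*(-2) = 3 - 2*S)
I = -15 (I = 3 - 2*9 = 3 - 18 = -15)
s = 35/12 (s = -5/(-4) - 5/(-3) = -5*(-¼) - 5*(-⅓) = 5/4 + 5/3 = 35/12 ≈ 2.9167)
(V + s)² - 15*I = (-4 + 35/12)² - 15*(-15) = (-13/12)² + 225 = 169/144 + 225 = 32569/144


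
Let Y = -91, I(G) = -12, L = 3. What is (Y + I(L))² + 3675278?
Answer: 3685887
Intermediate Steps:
(Y + I(L))² + 3675278 = (-91 - 12)² + 3675278 = (-103)² + 3675278 = 10609 + 3675278 = 3685887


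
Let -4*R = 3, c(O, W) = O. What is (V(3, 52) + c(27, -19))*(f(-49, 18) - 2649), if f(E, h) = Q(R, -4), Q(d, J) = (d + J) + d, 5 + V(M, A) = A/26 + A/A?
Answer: -132725/2 ≈ -66363.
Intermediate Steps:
R = -¾ (R = -¼*3 = -¾ ≈ -0.75000)
V(M, A) = -4 + A/26 (V(M, A) = -5 + (A/26 + A/A) = -5 + (A*(1/26) + 1) = -5 + (A/26 + 1) = -5 + (1 + A/26) = -4 + A/26)
Q(d, J) = J + 2*d (Q(d, J) = (J + d) + d = J + 2*d)
f(E, h) = -11/2 (f(E, h) = -4 + 2*(-¾) = -4 - 3/2 = -11/2)
(V(3, 52) + c(27, -19))*(f(-49, 18) - 2649) = ((-4 + (1/26)*52) + 27)*(-11/2 - 2649) = ((-4 + 2) + 27)*(-5309/2) = (-2 + 27)*(-5309/2) = 25*(-5309/2) = -132725/2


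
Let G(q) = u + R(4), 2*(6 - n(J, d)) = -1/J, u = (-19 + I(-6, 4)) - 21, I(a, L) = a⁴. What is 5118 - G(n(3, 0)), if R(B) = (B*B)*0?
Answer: 3862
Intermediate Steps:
R(B) = 0 (R(B) = B²*0 = 0)
u = 1256 (u = (-19 + (-6)⁴) - 21 = (-19 + 1296) - 21 = 1277 - 21 = 1256)
n(J, d) = 6 + 1/(2*J) (n(J, d) = 6 - (-1)/(2*J) = 6 + 1/(2*J))
G(q) = 1256 (G(q) = 1256 + 0 = 1256)
5118 - G(n(3, 0)) = 5118 - 1*1256 = 5118 - 1256 = 3862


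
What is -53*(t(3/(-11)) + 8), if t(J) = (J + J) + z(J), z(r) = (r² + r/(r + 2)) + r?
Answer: -864907/2299 ≈ -376.21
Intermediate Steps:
z(r) = r + r² + r/(2 + r) (z(r) = (r² + r/(2 + r)) + r = r + r² + r/(2 + r))
t(J) = 2*J + J*(3 + J² + 3*J)/(2 + J) (t(J) = (J + J) + J*(3 + J² + 3*J)/(2 + J) = 2*J + J*(3 + J² + 3*J)/(2 + J))
-53*(t(3/(-11)) + 8) = -53*((3/(-11))*(7 + (3/(-11))² + 5*(3/(-11)))/(2 + 3/(-11)) + 8) = -53*((3*(-1/11))*(7 + (3*(-1/11))² + 5*(3*(-1/11)))/(2 + 3*(-1/11)) + 8) = -53*(-3*(7 + (-3/11)² + 5*(-3/11))/(11*(2 - 3/11)) + 8) = -53*(-3*(7 + 9/121 - 15/11)/(11*19/11) + 8) = -53*(-3/11*11/19*691/121 + 8) = -53*(-2073/2299 + 8) = -53*16319/2299 = -864907/2299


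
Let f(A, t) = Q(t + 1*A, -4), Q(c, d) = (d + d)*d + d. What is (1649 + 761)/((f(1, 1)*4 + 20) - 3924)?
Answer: -1205/1896 ≈ -0.63555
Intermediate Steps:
Q(c, d) = d + 2*d**2 (Q(c, d) = (2*d)*d + d = 2*d**2 + d = d + 2*d**2)
f(A, t) = 28 (f(A, t) = -4*(1 + 2*(-4)) = -4*(1 - 8) = -4*(-7) = 28)
(1649 + 761)/((f(1, 1)*4 + 20) - 3924) = (1649 + 761)/((28*4 + 20) - 3924) = 2410/((112 + 20) - 3924) = 2410/(132 - 3924) = 2410/(-3792) = 2410*(-1/3792) = -1205/1896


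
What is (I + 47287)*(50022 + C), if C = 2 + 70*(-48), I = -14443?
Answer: 1532632416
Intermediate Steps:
C = -3358 (C = 2 - 3360 = -3358)
(I + 47287)*(50022 + C) = (-14443 + 47287)*(50022 - 3358) = 32844*46664 = 1532632416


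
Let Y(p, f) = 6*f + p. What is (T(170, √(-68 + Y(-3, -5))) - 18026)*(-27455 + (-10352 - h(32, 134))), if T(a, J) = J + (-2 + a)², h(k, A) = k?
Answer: -385882122 - 37839*I*√101 ≈ -3.8588e+8 - 3.8028e+5*I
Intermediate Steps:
Y(p, f) = p + 6*f
(T(170, √(-68 + Y(-3, -5))) - 18026)*(-27455 + (-10352 - h(32, 134))) = ((√(-68 + (-3 + 6*(-5))) + (-2 + 170)²) - 18026)*(-27455 + (-10352 - 1*32)) = ((√(-68 + (-3 - 30)) + 168²) - 18026)*(-27455 + (-10352 - 32)) = ((√(-68 - 33) + 28224) - 18026)*(-27455 - 10384) = ((√(-101) + 28224) - 18026)*(-37839) = ((I*√101 + 28224) - 18026)*(-37839) = ((28224 + I*√101) - 18026)*(-37839) = (10198 + I*√101)*(-37839) = -385882122 - 37839*I*√101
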